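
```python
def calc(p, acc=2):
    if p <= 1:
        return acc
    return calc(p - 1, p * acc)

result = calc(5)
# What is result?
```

Accumulator trace (n, acc): (5, 2) -> (4, 10) -> (3, 40) -> (2, 120) -> (1, 240) -> return 240

Answer: 240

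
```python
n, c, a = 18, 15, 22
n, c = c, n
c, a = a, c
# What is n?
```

Trace:
`n, c, a = 18, 15, 22` → n = 18; c = 15; a = 22
`n, c = c, n` → n = 15; c = 18
`c, a = a, c` → c = 22; a = 18
So n = 15

Answer: 15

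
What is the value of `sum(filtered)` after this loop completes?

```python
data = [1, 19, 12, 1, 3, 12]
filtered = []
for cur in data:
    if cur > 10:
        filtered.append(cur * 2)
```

Sum of doubled values > 10
`filtered` takes the values: [] → [38] → [38, 24] → [38, 24, 24]
So `sum(filtered)` = 86

Answer: 86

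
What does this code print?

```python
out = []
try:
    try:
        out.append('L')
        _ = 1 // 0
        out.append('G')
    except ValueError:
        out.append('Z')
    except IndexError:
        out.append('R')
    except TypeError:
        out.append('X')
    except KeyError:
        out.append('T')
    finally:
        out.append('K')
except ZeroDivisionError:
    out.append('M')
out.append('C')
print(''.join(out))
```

Execution trace: 'L' (try body) → 'K' (finally) → 'M' (outer except ZeroDivisionError) → 'C' (after the try/except). Output: LKMC

Answer: LKMC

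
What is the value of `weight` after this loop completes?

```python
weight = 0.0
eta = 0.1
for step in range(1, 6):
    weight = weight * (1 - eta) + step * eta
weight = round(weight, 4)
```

Moving average with lr=0.1
`weight` takes the values: 0.0 → 0.1 → 0.29 → 0.561 → 0.9049 → 1.31441 → 1.3144

Answer: 1.3144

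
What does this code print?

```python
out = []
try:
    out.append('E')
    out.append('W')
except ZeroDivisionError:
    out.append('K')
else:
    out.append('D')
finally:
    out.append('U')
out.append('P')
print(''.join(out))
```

Execution trace: 'E' (try body) → 'W' (try body, no exception) → 'D' (else) → 'U' (finally) → 'P' (after the try/except). Output: EWDUP

Answer: EWDUP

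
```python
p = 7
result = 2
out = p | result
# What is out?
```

Trace:
`p = 7` → p = 7
`result = 2` → result = 2
`out = p | result` → out = 7
So out = 7

Answer: 7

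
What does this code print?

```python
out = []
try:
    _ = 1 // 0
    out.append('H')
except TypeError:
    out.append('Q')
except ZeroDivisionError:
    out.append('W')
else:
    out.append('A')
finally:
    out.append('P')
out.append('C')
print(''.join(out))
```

Execution trace: 'W' (except ZeroDivisionError) → 'P' (finally) → 'C' (after the try/except). Output: WPC

Answer: WPC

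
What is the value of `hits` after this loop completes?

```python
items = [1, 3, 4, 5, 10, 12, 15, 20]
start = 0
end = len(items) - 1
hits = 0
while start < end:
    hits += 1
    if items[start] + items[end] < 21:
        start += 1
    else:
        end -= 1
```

Steps to find pair summing to 21
`hits` takes the values: 0 → 1 → 2 → 3 → 4 → 5 → 6 → 7

Answer: 7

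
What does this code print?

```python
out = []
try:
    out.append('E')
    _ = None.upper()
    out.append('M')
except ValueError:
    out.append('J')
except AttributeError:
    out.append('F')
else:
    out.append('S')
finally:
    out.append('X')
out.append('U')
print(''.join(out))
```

Execution trace: 'E' (try body) → 'F' (except AttributeError) → 'X' (finally) → 'U' (after the try/except). Output: EFXU

Answer: EFXU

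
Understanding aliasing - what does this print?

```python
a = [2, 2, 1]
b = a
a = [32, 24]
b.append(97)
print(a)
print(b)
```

Key concept: rebinding vs mutation: a is rebound to a new list, b still points at the original.
Step by step:
`a = [2, 2, 1]` → a = [2, 2, 1]
`b = a` → b = [2, 2, 1] (same object as a)
`a = [32, 24]` → a = [32, 24]
`b.append(97)` → b = [2, 2, 1, 97]
`print(a)` → prints [32, 24]
`print(b)` → prints [2, 2, 1, 97]

Answer:
[32, 24]
[2, 2, 1, 97]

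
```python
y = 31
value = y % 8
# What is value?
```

Trace:
`y = 31` → y = 31
`value = y % 8` → value = 7
So value = 7

Answer: 7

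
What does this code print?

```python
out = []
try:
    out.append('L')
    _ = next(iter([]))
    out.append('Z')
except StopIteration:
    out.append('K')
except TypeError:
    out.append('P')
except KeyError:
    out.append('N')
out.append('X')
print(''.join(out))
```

Execution trace: 'L' (try body) → 'K' (except StopIteration) → 'X' (after the try/except). Output: LKX

Answer: LKX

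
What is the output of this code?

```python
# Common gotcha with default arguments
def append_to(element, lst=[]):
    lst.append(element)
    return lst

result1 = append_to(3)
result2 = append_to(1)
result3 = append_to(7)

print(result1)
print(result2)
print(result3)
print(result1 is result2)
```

Key concept: mutable default argument gotcha.
Step by step:
`result1 = append_to(3)` → result1 = [3]
`result2 = append_to(1)` → result1 = [3, 1] (same object as result2); result2 = [3, 1] (same object as result1)
`result3 = append_to(7)` → result1 = [3, 1, 7] (same object as result2, result3); result2 = [3, 1, 7] (same object as result1, result3); result3 = [3, 1, 7] (same object as result1, result2)
`print(result1)` → prints [3, 1, 7]
`print(result2)` → prints [3, 1, 7]
`print(result3)` → prints [3, 1, 7]
`print(result1 is result2)` → prints True

Answer:
[3, 1, 7]
[3, 1, 7]
[3, 1, 7]
True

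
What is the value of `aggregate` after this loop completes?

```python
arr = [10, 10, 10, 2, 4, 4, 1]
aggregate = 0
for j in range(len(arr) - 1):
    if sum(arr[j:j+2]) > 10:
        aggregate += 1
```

Count windows with sum > 10
`aggregate` takes the values: 0 → 1 → 2 → 3

Answer: 3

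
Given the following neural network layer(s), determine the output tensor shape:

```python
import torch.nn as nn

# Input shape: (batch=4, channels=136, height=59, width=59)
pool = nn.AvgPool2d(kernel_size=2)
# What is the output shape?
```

Input: (4, 136, 59, 59) -> Output: (4, 136, 29, 29)

Answer: (4, 136, 29, 29)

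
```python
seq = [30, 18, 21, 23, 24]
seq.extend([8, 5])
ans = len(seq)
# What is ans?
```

Trace:
`seq = [30, 18, 21, 23, 24]` → seq = [30, 18, 21, 23, 24]
`seq.extend([8, 5])` → seq = [30, 18, 21, 23, 24, 8, 5]
`ans = len(seq)` → ans = 7
So ans = 7

Answer: 7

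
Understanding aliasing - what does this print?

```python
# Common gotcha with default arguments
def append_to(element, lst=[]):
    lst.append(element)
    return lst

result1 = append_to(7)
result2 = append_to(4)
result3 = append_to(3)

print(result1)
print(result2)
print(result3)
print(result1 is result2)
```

Key concept: mutable default argument gotcha.
Step by step:
`result1 = append_to(7)` → result1 = [7]
`result2 = append_to(4)` → result1 = [7, 4] (same object as result2); result2 = [7, 4] (same object as result1)
`result3 = append_to(3)` → result1 = [7, 4, 3] (same object as result2, result3); result2 = [7, 4, 3] (same object as result1, result3); result3 = [7, 4, 3] (same object as result1, result2)
`print(result1)` → prints [7, 4, 3]
`print(result2)` → prints [7, 4, 3]
`print(result3)` → prints [7, 4, 3]
`print(result1 is result2)` → prints True

Answer:
[7, 4, 3]
[7, 4, 3]
[7, 4, 3]
True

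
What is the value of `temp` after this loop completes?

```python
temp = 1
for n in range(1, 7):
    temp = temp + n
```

Start at 1, add 1 through 6
`temp` takes the values: 1 → 2 → 4 → 7 → 11 → 16 → 22

Answer: 22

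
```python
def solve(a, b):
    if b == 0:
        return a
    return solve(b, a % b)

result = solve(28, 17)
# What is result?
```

solve(28, 17) -> solve(17, 11) -> solve(11, 6) -> solve(6, 5) -> solve(5, 1) -> solve(1, 0) -> 1

Answer: 1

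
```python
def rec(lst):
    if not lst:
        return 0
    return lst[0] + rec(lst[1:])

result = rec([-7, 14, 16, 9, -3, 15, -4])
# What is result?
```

(-7) + 14 + 16 + 9 + (-3) + 15 + (-4) + 0 = 40

Answer: 40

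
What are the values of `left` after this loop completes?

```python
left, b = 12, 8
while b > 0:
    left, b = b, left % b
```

GCD of 12 and 8
`left` takes the values: 12 → 8 → 4

Answer: 4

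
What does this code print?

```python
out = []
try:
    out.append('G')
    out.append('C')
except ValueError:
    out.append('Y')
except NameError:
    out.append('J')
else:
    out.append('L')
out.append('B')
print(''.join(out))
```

Execution trace: 'G' (try body) → 'C' (try body, no exception) → 'L' (else) → 'B' (after the try/except). Output: GCLB

Answer: GCLB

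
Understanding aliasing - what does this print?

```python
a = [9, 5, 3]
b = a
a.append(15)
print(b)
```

Key concept: basic list aliasing.
Step by step:
`a = [9, 5, 3]` → a = [9, 5, 3]
`b = a` → b = [9, 5, 3] (same object as a)
`a.append(15)` → a = [9, 5, 3, 15] (same object as b); b = [9, 5, 3, 15] (same object as a)
`print(b)` → prints [9, 5, 3, 15]

Answer: [9, 5, 3, 15]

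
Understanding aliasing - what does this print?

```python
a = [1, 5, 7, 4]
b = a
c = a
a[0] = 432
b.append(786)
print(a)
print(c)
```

Key concept: multiple aliases.
Step by step:
`a = [1, 5, 7, 4]` → a = [1, 5, 7, 4]
`b = a` → b = [1, 5, 7, 4] (same object as a)
`c = a` → c = [1, 5, 7, 4] (same object as a, b)
`a[0] = 432` → a = [432, 5, 7, 4] (same object as b, c); b = [432, 5, 7, 4] (same object as a, c); c = [432, 5, 7, 4] (same object as a, b)
`b.append(786)` → a = [432, 5, 7, 4, 786] (same object as b, c); b = [432, 5, 7, 4, 786] (same object as a, c); c = [432, 5, 7, 4, 786] (same object as a, b)
`print(a)` → prints [432, 5, 7, 4, 786]
`print(c)` → prints [432, 5, 7, 4, 786]

Answer:
[432, 5, 7, 4, 786]
[432, 5, 7, 4, 786]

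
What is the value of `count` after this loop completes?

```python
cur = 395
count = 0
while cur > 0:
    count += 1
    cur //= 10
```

Count digits by repeated division by 10
`count` takes the values: 0 → 1 → 2 → 3

Answer: 3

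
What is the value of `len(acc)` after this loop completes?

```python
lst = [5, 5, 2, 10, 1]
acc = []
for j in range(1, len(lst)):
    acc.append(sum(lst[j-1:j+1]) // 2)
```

Number of 2-element averages
`acc` takes the values: [] → [5] → [5, 3] → [5, 3, 6] → [5, 3, 6, 5]
So `len(acc)` = 4

Answer: 4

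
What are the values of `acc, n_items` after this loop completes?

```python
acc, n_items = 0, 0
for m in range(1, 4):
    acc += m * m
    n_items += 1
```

Sum of squares and count
`acc, n_items` takes the values: (0, 0) → (1, 0) → (1, 1) → (5, 1) → (5, 2) → (14, 2) → (14, 3)

Answer: 14, 3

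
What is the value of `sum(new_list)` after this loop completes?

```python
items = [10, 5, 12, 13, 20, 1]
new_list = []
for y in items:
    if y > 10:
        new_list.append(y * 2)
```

Sum of doubled values > 10
`new_list` takes the values: [] → [24] → [24, 26] → [24, 26, 40]
So `sum(new_list)` = 90

Answer: 90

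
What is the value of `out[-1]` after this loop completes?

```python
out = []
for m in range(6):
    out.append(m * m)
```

Last element of squares 0 to 5
`out` takes the values: [] → [0] → [0, 1] → [0, 1, 4] → [0, 1, 4, 9] → [0, 1, 4, 9, 16] → [0, 1, 4, 9, 16, 25]
So `out[-1]` = 25

Answer: 25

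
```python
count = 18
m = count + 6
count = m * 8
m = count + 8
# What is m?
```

Trace:
`count = 18` → count = 18
`m = count + 6` → m = 24
`count = m * 8` → count = 192
`m = count + 8` → m = 200
So m = 200

Answer: 200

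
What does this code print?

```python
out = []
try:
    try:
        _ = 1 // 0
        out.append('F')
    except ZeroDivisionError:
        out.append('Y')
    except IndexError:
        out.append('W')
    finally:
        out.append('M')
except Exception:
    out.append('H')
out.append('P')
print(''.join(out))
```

Execution trace: 'Y' (inner except ZeroDivisionError) → 'M' (inner finally) → 'P' (after the try/except). Output: YMP

Answer: YMP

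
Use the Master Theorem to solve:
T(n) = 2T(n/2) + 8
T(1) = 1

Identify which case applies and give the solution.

a=2, b=2, f(n)=8. log_2(2) = 1. Since c=0 < 1, Case 1 applies: T(n) = Θ(n^log_b(a)) = O(n).

Answer: O(n) - Case 1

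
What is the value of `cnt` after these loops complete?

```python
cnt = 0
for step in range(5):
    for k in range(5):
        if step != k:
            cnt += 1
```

5² - 5 (exclude diagonal)
`cnt` takes the values: 0 → 1 → 2 → 3 → 4 → 5 → 6 → 7 → 8 → 9 → 10 → 11 → 12 → 13 → 14 → 15 → 16 → 17 → 18 → 19 → 20

Answer: 20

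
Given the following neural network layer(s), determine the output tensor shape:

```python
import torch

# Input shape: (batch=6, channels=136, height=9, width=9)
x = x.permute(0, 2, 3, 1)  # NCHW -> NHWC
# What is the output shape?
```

Input: (6, 136, 9, 9) -> Output: (6, 9, 9, 136)

Answer: (6, 9, 9, 136)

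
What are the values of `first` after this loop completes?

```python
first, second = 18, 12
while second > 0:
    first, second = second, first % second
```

GCD of 18 and 12
`first` takes the values: 18 → 12 → 6

Answer: 6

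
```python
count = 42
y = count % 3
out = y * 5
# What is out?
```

Trace:
`count = 42` → count = 42
`y = count % 3` → y = 0
`out = y * 5` → out = 0
So out = 0

Answer: 0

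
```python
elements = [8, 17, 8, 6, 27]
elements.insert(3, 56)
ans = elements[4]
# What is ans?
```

Trace:
`elements = [8, 17, 8, 6, 27]` → elements = [8, 17, 8, 6, 27]
`elements.insert(3, 56)` → elements = [8, 17, 8, 56, 6, 27]
`ans = elements[4]` → ans = 6
So ans = 6

Answer: 6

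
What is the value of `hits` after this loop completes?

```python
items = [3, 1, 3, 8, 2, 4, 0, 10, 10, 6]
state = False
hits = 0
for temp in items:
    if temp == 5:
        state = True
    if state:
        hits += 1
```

Count elements after first 5 in [3, 1, 3, 8, 2, 4, 0, 10, 10, 6]
`hits` takes the values: 0

Answer: 0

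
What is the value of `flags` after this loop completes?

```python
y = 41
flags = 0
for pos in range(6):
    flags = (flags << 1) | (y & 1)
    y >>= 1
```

Reverse lowest 6 bits of 41
`flags` takes the values: 0 → 1 → 2 → 4 → 9 → 18 → 37

Answer: 37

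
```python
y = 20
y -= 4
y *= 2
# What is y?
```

Trace:
`y = 20` → y = 20
`y -= 4` → y = 16
`y *= 2` → y = 32
So y = 32

Answer: 32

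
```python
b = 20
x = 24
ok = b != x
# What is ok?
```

Trace:
`b = 20` → b = 20
`x = 24` → x = 24
`ok = b != x` → ok = True
So ok = True

Answer: True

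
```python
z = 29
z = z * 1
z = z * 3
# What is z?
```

Trace:
`z = 29` → z = 29
`z = z * 1` → z = 29
`z = z * 3` → z = 87
So z = 87

Answer: 87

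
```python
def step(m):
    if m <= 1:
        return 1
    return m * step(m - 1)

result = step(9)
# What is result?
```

step(9) = 9 * 8 * 7 * 6 * 5 * 4 * 3 * 2 * 1 = 362880

Answer: 362880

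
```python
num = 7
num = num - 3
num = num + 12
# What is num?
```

Trace:
`num = 7` → num = 7
`num = num - 3` → num = 4
`num = num + 12` → num = 16
So num = 16

Answer: 16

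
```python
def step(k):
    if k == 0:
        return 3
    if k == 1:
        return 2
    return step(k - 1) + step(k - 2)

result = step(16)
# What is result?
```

Build up from base cases: step(0)=3, step(1)=2, step(2)=5, step(3)=7, step(4)=12, step(5)=19, step(6)=31, ..., step(16)=3804

Answer: 3804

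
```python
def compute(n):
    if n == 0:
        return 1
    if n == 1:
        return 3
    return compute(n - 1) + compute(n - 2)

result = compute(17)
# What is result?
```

Build up from base cases: compute(0)=1, compute(1)=3, compute(2)=4, compute(3)=7, compute(4)=11, compute(5)=18, compute(6)=29, ..., compute(17)=5778

Answer: 5778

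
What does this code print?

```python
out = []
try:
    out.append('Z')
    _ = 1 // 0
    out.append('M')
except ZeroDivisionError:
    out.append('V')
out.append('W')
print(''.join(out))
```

Execution trace: 'Z' (try body) → 'V' (except ZeroDivisionError) → 'W' (after the try/except). Output: ZVW

Answer: ZVW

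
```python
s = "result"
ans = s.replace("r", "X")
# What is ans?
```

Trace:
`s = "result"` → s = 'result'
`ans = s.replace("r", "X")` → ans = 'Xesult'
So ans = 'Xesult'

Answer: 'Xesult'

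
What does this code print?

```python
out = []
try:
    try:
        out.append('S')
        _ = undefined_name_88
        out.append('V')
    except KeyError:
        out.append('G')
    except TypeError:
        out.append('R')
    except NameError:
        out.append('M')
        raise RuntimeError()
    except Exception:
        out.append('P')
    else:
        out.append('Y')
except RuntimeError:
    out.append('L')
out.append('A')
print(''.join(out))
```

Execution trace: 'S' (inner try body) → 'M' (inner except NameError) → 'L' (outer except RuntimeError) → 'A' (after the try/except). Output: SMLA

Answer: SMLA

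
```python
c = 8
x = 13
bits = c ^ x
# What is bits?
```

Trace:
`c = 8` → c = 8
`x = 13` → x = 13
`bits = c ^ x` → bits = 5
So bits = 5

Answer: 5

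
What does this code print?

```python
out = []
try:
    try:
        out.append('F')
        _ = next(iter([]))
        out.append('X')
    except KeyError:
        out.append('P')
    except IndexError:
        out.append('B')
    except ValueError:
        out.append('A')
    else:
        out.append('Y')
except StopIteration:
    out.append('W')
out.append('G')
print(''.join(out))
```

Execution trace: 'F' (try body) → 'W' (outer except StopIteration) → 'G' (after the try/except). Output: FWG

Answer: FWG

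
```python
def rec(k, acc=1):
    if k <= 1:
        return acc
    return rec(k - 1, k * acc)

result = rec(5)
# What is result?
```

Accumulator trace (n, acc): (5, 1) -> (4, 5) -> (3, 20) -> (2, 60) -> (1, 120) -> return 120

Answer: 120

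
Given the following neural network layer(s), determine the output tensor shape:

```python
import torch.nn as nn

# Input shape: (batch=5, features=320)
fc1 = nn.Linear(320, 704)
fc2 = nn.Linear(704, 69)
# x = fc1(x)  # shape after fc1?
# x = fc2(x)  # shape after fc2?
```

Input: (5, 320) -> after fc1: (5, 704) -> Output: (5, 69)

Answer: (5, 69)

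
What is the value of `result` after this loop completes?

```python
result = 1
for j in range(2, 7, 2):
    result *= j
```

Product of even numbers 2 to 6
`result` takes the values: 1 → 2 → 8 → 48

Answer: 48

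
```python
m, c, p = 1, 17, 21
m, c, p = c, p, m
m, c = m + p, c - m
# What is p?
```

Trace:
`m, c, p = 1, 17, 21` → m = 1; c = 17; p = 21
`m, c, p = c, p, m` → m = 17; c = 21; p = 1
`m, c = m + p, c - m` → m = 18; c = 4
So p = 1

Answer: 1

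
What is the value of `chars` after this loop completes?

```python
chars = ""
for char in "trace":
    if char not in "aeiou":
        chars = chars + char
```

Remove vowels from 'trace'
`chars` takes the values: "" → "t" → "tr" → "trc"

Answer: "trc"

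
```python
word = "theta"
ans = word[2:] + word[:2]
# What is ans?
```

Trace:
`word = "theta"` → word = 'theta'
`ans = word[2:] + word[:2]` → ans = 'etath'
So ans = 'etath'

Answer: 'etath'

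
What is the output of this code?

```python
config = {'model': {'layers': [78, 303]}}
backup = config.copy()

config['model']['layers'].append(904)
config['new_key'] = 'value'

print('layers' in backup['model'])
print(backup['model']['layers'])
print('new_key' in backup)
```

Key concept: shallow copy gotcha with nested dict.
Step by step:
`config = {'model': {'layers': [78, 303]}}` → config = {'model': {'layers': [78, 303]}}
`backup = config.copy()` → backup = {'model': {'layers': [78, 303]}}
`config['model']['layers'].append(904)` → config = {'model': {'layers': [78, 303, 904]}}; backup = {'model': {'layers': [78, 303, 904]}}
`config['new_key'] = 'value'` → config = {'model': {'layers': [78, 303, 904]}, 'new_key': 'value'}
`print('layers' in backup['model'])` → prints True
`print(backup['model']['layers'])` → prints [78, 303, 904]
`print('new_key' in backup)` → prints False

Answer:
True
[78, 303, 904]
False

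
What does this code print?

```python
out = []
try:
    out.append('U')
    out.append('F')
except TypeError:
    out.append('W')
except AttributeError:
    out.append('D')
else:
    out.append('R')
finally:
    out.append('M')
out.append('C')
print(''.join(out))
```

Execution trace: 'U' (try body) → 'F' (try body, no exception) → 'R' (else) → 'M' (finally) → 'C' (after the try/except). Output: UFRMC

Answer: UFRMC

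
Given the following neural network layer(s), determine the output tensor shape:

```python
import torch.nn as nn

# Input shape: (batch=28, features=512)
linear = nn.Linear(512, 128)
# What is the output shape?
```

Input: (28, 512) -> Output: (28, 128)

Answer: (28, 128)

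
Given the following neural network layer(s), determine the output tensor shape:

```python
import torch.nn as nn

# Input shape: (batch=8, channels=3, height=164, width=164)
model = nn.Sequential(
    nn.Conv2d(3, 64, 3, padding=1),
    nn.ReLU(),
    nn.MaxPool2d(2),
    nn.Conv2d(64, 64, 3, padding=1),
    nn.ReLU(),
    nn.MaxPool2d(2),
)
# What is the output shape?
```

Input: (8, 3, 164, 164) -> after first Conv2d: (8, 64, 164, 164) -> after first MaxPool2d: (8, 64, 82, 82) -> after second Conv2d: (8, 64, 82, 82) -> Output: (8, 64, 41, 41)

Answer: (8, 64, 41, 41)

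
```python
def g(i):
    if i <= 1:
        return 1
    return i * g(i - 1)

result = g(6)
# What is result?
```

g(6) = 6 * 5 * 4 * 3 * 2 * 1 = 720

Answer: 720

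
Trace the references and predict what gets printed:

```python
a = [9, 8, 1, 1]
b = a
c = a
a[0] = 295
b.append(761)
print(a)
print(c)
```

Key concept: multiple aliases.
Step by step:
`a = [9, 8, 1, 1]` → a = [9, 8, 1, 1]
`b = a` → b = [9, 8, 1, 1] (same object as a)
`c = a` → c = [9, 8, 1, 1] (same object as a, b)
`a[0] = 295` → a = [295, 8, 1, 1] (same object as b, c); b = [295, 8, 1, 1] (same object as a, c); c = [295, 8, 1, 1] (same object as a, b)
`b.append(761)` → a = [295, 8, 1, 1, 761] (same object as b, c); b = [295, 8, 1, 1, 761] (same object as a, c); c = [295, 8, 1, 1, 761] (same object as a, b)
`print(a)` → prints [295, 8, 1, 1, 761]
`print(c)` → prints [295, 8, 1, 1, 761]

Answer:
[295, 8, 1, 1, 761]
[295, 8, 1, 1, 761]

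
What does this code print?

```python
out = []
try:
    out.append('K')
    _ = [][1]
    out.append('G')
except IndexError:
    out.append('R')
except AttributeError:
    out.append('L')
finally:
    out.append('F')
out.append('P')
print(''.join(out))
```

Execution trace: 'K' (try body) → 'R' (except IndexError) → 'F' (finally) → 'P' (after the try/except). Output: KRFP

Answer: KRFP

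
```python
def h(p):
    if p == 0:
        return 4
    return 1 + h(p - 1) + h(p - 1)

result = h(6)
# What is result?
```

h(p) = 1 + 2·h(p-1), h(0)=4. Closed form: (4+1)·2^6 - 1 = 319.

Answer: 319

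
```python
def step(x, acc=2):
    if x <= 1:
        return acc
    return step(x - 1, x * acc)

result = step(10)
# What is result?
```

Accumulator trace (n, acc): (10, 2) -> (9, 20) -> (8, 180) -> (7, 1440) -> (6, 10080) -> (5, 60480) -> (4, 302400) -> (3, 1209600) -> (2, 3628800) -> (1, 7257600) -> return 7257600

Answer: 7257600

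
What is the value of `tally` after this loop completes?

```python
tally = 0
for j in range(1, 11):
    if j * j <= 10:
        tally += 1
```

Count numbers where j² ≤ 10
`tally` takes the values: 0 → 1 → 2 → 3

Answer: 3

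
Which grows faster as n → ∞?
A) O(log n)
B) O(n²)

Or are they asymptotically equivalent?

O(log n) vs O(n²): Higher order terms dominate.

Answer: B) O(n²) grows faster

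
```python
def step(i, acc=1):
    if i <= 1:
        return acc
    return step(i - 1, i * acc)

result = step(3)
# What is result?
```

Accumulator trace (n, acc): (3, 1) -> (2, 3) -> (1, 6) -> return 6

Answer: 6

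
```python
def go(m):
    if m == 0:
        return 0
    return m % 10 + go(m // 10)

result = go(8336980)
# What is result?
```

Sum of digits of 8336980: 0 + 8 + 9 + 6 + 3 + 3 + 8 = 37

Answer: 37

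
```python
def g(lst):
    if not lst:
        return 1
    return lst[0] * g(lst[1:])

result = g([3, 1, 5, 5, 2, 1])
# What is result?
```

Product over [3, 1, 5, 5, 2, 1] = 3 * 1 * 5 * 5 * 2 * 1 = 150

Answer: 150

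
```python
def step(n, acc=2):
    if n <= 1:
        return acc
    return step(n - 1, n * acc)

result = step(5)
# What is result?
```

Accumulator trace (n, acc): (5, 2) -> (4, 10) -> (3, 40) -> (2, 120) -> (1, 240) -> return 240

Answer: 240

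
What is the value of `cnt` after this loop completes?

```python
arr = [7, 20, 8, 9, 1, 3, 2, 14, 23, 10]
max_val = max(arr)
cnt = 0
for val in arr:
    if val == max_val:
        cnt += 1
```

Count of max value 23 in [7, 20, 8, 9, 1, 3, 2, 14, 23, 10]
`cnt` takes the values: 0 → 1

Answer: 1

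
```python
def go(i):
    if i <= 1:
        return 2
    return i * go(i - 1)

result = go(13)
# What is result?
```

go(13) = 13 * 12 * 11 * 10 * 9 * 8 * 7 * 6 * 5 * 4 * 3 * 2 * 2 = 12454041600

Answer: 12454041600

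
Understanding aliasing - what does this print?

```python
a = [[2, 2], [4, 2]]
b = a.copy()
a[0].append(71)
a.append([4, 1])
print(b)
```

Key concept: shallow copy with nested lists.
Step by step:
`a = [[2, 2], [4, 2]]` → a = [[2, 2], [4, 2]]
`b = a.copy()` → b = [[2, 2], [4, 2]]
`a[0].append(71)` → a = [[2, 2, 71], [4, 2]]; b = [[2, 2, 71], [4, 2]]
`a.append([4, 1])` → a = [[2, 2, 71], [4, 2], [4, 1]]
`print(b)` → prints [[2, 2, 71], [4, 2]]

Answer: [[2, 2, 71], [4, 2]]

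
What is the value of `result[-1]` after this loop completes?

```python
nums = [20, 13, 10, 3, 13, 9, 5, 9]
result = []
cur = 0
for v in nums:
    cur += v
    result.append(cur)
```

Cumulative sum ends at 82
`result` takes the values: [] → [20] → [20, 33] → [20, 33, 43] → [20, 33, 43, 46] → [20, 33, 43, 46, 59] → [20, 33, 43, 46, 59, 68] → [20, 33, 43, 46, 59, 68, 73] → [20, 33, 43, 46, 59, 68, 73, 82]
So `result[-1]` = 82

Answer: 82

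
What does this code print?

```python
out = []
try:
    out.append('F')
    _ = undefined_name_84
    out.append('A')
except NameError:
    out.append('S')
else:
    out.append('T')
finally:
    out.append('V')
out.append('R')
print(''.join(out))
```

Execution trace: 'F' (try body) → 'S' (except NameError) → 'V' (finally) → 'R' (after the try/except). Output: FSVR

Answer: FSVR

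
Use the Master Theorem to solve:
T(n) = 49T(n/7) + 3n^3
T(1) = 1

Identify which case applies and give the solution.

a=49, b=7, f(n)=3n^3. log_7(49) = 2. Since c=3 > 2 and the regularity condition holds (49(n/7)^3 = (49/7^3)n^3 with 49/7^3 < 1), Case 3 applies: T(n) = Θ(f(n)) = O(n^3).

Answer: O(n^3) - Case 3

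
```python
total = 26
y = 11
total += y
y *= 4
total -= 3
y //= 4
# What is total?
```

Trace:
`total = 26` → total = 26
`y = 11` → y = 11
`total += y` → total = 37
`y *= 4` → y = 44
`total -= 3` → total = 34
`y //= 4` → y = 11
So total = 34

Answer: 34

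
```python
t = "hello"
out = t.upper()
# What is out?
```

Trace:
`t = "hello"` → t = 'hello'
`out = t.upper()` → out = 'HELLO'
So out = 'HELLO'

Answer: 'HELLO'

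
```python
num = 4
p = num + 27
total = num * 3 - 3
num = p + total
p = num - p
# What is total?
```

Trace:
`num = 4` → num = 4
`p = num + 27` → p = 31
`total = num * 3 - 3` → total = 9
`num = p + total` → num = 40
`p = num - p` → p = 9
So total = 9

Answer: 9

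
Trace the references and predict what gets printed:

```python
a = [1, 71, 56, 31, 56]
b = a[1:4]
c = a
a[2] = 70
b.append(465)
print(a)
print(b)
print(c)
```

Key concept: slice vs alias.
Step by step:
`a = [1, 71, 56, 31, 56]` → a = [1, 71, 56, 31, 56]
`b = a[1:4]` → b = [71, 56, 31]
`c = a` → c = [1, 71, 56, 31, 56] (same object as a)
`a[2] = 70` → a = [1, 71, 70, 31, 56] (same object as c); c = [1, 71, 70, 31, 56] (same object as a)
`b.append(465)` → b = [71, 56, 31, 465]
`print(a)` → prints [1, 71, 70, 31, 56]
`print(b)` → prints [71, 56, 31, 465]
`print(c)` → prints [1, 71, 70, 31, 56]

Answer:
[1, 71, 70, 31, 56]
[71, 56, 31, 465]
[1, 71, 70, 31, 56]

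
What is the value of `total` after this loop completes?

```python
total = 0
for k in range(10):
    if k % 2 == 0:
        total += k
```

Sum of even numbers 0 to 9
`total` takes the values: 0 → 2 → 6 → 12 → 20

Answer: 20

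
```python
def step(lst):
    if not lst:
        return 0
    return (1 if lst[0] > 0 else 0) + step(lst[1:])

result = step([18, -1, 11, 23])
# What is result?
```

Count of positive elements in [18, -1, 11, 23] = 3

Answer: 3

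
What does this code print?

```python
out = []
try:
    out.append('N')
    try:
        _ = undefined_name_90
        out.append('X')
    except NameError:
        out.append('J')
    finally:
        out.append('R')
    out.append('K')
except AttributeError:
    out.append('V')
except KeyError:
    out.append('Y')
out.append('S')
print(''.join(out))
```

Execution trace: 'N' (try body) → 'J' (inner except NameError) → 'R' (inner finally) → 'K' (try body, no exception) → 'S' (after the try/except). Output: NJRKS

Answer: NJRKS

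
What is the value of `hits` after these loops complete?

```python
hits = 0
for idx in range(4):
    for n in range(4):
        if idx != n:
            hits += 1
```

4² - 4 (exclude diagonal)
`hits` takes the values: 0 → 1 → 2 → 3 → 4 → 5 → 6 → 7 → 8 → 9 → 10 → 11 → 12

Answer: 12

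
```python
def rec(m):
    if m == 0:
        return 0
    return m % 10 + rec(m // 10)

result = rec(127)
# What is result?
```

Sum of digits of 127: 7 + 2 + 1 = 10

Answer: 10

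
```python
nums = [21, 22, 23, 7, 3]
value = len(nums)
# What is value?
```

Trace:
`nums = [21, 22, 23, 7, 3]` → nums = [21, 22, 23, 7, 3]
`value = len(nums)` → value = 5
So value = 5

Answer: 5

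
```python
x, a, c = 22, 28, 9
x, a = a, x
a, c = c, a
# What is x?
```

Trace:
`x, a, c = 22, 28, 9` → x = 22; a = 28; c = 9
`x, a = a, x` → x = 28; a = 22
`a, c = c, a` → a = 9; c = 22
So x = 28

Answer: 28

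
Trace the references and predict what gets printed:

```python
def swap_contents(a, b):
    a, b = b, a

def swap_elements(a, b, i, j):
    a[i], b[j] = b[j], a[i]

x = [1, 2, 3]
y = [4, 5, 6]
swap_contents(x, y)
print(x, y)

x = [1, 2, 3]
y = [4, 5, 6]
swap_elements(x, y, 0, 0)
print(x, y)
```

Key concept: parameter rebinding vs mutation.
Step by step:
`x = [1, 2, 3]` → x = [1, 2, 3]
`y = [4, 5, 6]` → y = [4, 5, 6]
`swap_contents(x, y)` → no visible change to tracked variables
`print(x, y)` → prints [1, 2, 3] [4, 5, 6]
`x = [1, 2, 3]` → x = [1, 2, 3]
`y = [4, 5, 6]` → y = [4, 5, 6]
`swap_elements(x, y, 0, 0)` → x = [4, 2, 3]; y = [1, 5, 6]
`print(x, y)` → prints [4, 2, 3] [1, 5, 6]

Answer:
[1, 2, 3] [4, 5, 6]
[4, 2, 3] [1, 5, 6]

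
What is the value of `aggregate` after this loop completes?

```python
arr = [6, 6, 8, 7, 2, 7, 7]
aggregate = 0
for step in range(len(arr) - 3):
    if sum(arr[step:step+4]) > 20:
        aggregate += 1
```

Count windows with sum > 20
`aggregate` takes the values: 0 → 1 → 2 → 3 → 4

Answer: 4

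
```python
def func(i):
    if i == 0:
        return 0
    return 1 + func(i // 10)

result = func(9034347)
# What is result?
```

Count of digits of 9034347: 7

Answer: 7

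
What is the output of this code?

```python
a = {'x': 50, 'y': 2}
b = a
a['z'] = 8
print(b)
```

Key concept: dict aliasing.
Step by step:
`a = {'x': 50, 'y': 2}` → a = {'x': 50, 'y': 2}
`b = a` → b = {'x': 50, 'y': 2} (same object as a)
`a['z'] = 8` → a = {'x': 50, 'y': 2, 'z': 8} (same object as b); b = {'x': 50, 'y': 2, 'z': 8} (same object as a)
`print(b)` → prints {'x': 50, 'y': 2, 'z': 8}

Answer: {'x': 50, 'y': 2, 'z': 8}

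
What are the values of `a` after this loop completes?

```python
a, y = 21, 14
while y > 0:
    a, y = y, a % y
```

GCD of 21 and 14
`a` takes the values: 21 → 14 → 7

Answer: 7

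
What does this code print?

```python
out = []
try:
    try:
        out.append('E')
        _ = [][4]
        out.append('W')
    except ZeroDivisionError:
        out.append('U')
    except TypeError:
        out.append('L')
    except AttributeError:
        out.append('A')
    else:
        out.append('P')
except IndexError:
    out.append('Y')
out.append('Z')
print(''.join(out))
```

Execution trace: 'E' (try body) → 'Y' (outer except IndexError) → 'Z' (after the try/except). Output: EYZ

Answer: EYZ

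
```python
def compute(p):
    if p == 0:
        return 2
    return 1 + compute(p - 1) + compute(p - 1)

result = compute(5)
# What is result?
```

compute(p) = 1 + 2·compute(p-1), compute(0)=2. Closed form: (2+1)·2^5 - 1 = 95.

Answer: 95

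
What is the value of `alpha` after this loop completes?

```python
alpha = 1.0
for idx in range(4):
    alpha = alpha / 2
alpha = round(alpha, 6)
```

Halving LR 4 times: 1 / 2^4
`alpha` takes the values: 1.0 → 0.5 → 0.25 → 0.125 → 0.0625

Answer: 0.0625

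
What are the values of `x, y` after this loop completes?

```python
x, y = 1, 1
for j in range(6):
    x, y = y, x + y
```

Fibonacci: after 6 iterations
`x, y` takes the values: (1, 1) → (1, 2) → (2, 3) → (3, 5) → (5, 8) → (8, 13) → (13, 21)

Answer: 13, 21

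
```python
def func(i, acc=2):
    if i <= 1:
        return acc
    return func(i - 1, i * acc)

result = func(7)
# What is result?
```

Accumulator trace (n, acc): (7, 2) -> (6, 14) -> (5, 84) -> (4, 420) -> (3, 1680) -> (2, 5040) -> (1, 10080) -> return 10080

Answer: 10080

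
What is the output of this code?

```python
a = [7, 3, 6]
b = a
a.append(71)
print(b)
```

Key concept: basic list aliasing.
Step by step:
`a = [7, 3, 6]` → a = [7, 3, 6]
`b = a` → b = [7, 3, 6] (same object as a)
`a.append(71)` → a = [7, 3, 6, 71] (same object as b); b = [7, 3, 6, 71] (same object as a)
`print(b)` → prints [7, 3, 6, 71]

Answer: [7, 3, 6, 71]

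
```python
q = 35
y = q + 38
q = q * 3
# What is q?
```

Trace:
`q = 35` → q = 35
`y = q + 38` → y = 73
`q = q * 3` → q = 105
So q = 105

Answer: 105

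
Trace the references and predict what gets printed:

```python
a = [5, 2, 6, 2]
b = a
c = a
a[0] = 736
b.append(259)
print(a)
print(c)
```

Key concept: multiple aliases.
Step by step:
`a = [5, 2, 6, 2]` → a = [5, 2, 6, 2]
`b = a` → b = [5, 2, 6, 2] (same object as a)
`c = a` → c = [5, 2, 6, 2] (same object as a, b)
`a[0] = 736` → a = [736, 2, 6, 2] (same object as b, c); b = [736, 2, 6, 2] (same object as a, c); c = [736, 2, 6, 2] (same object as a, b)
`b.append(259)` → a = [736, 2, 6, 2, 259] (same object as b, c); b = [736, 2, 6, 2, 259] (same object as a, c); c = [736, 2, 6, 2, 259] (same object as a, b)
`print(a)` → prints [736, 2, 6, 2, 259]
`print(c)` → prints [736, 2, 6, 2, 259]

Answer:
[736, 2, 6, 2, 259]
[736, 2, 6, 2, 259]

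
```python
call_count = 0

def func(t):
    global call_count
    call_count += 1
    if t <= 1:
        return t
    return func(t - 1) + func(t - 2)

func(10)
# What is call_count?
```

Calls(t) = 1 + Calls(t-1) + Calls(t-2); Calls(0)=Calls(1)=1. For t=10 this gives 177.

Answer: 177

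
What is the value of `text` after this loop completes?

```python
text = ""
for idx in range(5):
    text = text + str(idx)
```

Concatenate digits 0 to 4
`text` takes the values: "" → "0" → "01" → "012" → "0123" → "01234"

Answer: "01234"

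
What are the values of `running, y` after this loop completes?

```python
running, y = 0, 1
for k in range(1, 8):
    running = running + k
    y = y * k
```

Sum and factorial of 1 to 7
`running, y` takes the values: (0, 1) → (1, 1) → (3, 1) → (3, 2) → (6, 2) → (6, 6) → (10, 6) → (10, 24) → (15, 24) → (15, 120) → (21, 120) → (21, 720) → (28, 720) → (28, 5040)

Answer: 28, 5040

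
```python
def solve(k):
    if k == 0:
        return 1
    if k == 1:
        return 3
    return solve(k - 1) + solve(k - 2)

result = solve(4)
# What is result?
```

Build up from base cases: solve(0)=1, solve(1)=3, solve(2)=4, solve(3)=7, solve(4)=11

Answer: 11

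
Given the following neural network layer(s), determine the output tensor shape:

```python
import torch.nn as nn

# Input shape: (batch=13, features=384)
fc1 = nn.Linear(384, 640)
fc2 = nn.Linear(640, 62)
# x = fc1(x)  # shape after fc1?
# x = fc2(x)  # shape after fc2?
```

Input: (13, 384) -> after fc1: (13, 640) -> Output: (13, 62)

Answer: (13, 62)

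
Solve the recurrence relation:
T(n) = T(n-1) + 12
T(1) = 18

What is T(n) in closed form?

Unrolling: T(n) = T(1) + 12·(n-1) = 18 + 12(n-1) = 12n + 6.

Answer: T(n) = 12n + 6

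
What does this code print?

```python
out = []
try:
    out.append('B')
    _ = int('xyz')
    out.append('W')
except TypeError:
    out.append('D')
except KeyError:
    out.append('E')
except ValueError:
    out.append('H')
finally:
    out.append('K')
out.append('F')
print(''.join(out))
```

Execution trace: 'B' (try body) → 'H' (except ValueError) → 'K' (finally) → 'F' (after the try/except). Output: BHKF

Answer: BHKF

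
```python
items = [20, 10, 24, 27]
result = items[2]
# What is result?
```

Trace:
`items = [20, 10, 24, 27]` → items = [20, 10, 24, 27]
`result = items[2]` → result = 24
So result = 24

Answer: 24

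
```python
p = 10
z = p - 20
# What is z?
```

Trace:
`p = 10` → p = 10
`z = p - 20` → z = -10
So z = -10

Answer: -10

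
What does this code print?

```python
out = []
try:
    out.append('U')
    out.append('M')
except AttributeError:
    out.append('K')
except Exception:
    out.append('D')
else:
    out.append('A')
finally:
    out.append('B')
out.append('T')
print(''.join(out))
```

Execution trace: 'U' (try body) → 'M' (try body, no exception) → 'A' (else) → 'B' (finally) → 'T' (after the try/except). Output: UMABT

Answer: UMABT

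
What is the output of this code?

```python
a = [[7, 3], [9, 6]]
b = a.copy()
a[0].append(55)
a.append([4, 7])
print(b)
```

Key concept: shallow copy with nested lists.
Step by step:
`a = [[7, 3], [9, 6]]` → a = [[7, 3], [9, 6]]
`b = a.copy()` → b = [[7, 3], [9, 6]]
`a[0].append(55)` → a = [[7, 3, 55], [9, 6]]; b = [[7, 3, 55], [9, 6]]
`a.append([4, 7])` → a = [[7, 3, 55], [9, 6], [4, 7]]
`print(b)` → prints [[7, 3, 55], [9, 6]]

Answer: [[7, 3, 55], [9, 6]]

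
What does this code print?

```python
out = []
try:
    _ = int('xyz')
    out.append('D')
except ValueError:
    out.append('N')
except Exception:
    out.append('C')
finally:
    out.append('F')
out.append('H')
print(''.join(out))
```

Execution trace: 'N' (except ValueError) → 'F' (finally) → 'H' (after the try/except). Output: NFH

Answer: NFH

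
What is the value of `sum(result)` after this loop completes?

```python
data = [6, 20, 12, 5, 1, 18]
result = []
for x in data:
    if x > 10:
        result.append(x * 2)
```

Sum of doubled values > 10
`result` takes the values: [] → [40] → [40, 24] → [40, 24, 36]
So `sum(result)` = 100

Answer: 100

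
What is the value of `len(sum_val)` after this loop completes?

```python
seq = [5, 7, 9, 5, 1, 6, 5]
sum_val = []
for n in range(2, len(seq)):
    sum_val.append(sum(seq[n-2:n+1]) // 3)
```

Number of 3-element averages
`sum_val` takes the values: [] → [7] → [7, 7] → [7, 7, 5] → [7, 7, 5, 4] → [7, 7, 5, 4, 4]
So `len(sum_val)` = 5

Answer: 5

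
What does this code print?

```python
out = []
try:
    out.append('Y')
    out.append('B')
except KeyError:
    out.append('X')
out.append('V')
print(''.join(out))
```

Execution trace: 'Y' (try body) → 'B' (try body, no exception) → 'V' (after the try/except). Output: YBV

Answer: YBV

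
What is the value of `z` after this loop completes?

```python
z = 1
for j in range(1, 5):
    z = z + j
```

Start at 1, add 1 through 4
`z` takes the values: 1 → 2 → 4 → 7 → 11

Answer: 11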